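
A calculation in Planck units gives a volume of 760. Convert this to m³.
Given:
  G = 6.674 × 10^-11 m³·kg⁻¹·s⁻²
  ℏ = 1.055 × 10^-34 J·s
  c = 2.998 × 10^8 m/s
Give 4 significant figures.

3.210 × 10^-102 m³

One Planck volume: V_P = (ℏG/c³)^(3/2) = 4.224 × 10^-105 m³.
760 × 4.224 × 10^-105 m³ = 3.210 × 10^-102 m³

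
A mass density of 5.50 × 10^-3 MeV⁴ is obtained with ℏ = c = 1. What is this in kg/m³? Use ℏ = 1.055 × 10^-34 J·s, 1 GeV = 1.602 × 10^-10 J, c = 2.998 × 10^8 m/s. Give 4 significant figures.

Mass density is [E]/(c²[L]³) = [E]⁴/(ℏ³c⁵).
1 GeV⁴ → 1/(ℏ³c⁵) × (1 GeV in J)⁴ = 2.316 × 10^20 kg/m³.
Convert the energy scale: 5.50 × 10^-3 MeV⁴ = 5.50 × 10^-15 GeV⁴.
Result: 5.50 × 10^-15 × 2.316 × 10^20 = 1.274 × 10^6 kg/m³.

1.274 × 10^6 kg/m³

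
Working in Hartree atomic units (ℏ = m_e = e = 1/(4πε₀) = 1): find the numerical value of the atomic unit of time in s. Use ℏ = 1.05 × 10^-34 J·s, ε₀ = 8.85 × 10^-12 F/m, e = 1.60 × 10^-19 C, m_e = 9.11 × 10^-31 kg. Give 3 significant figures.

2.40 × 10^-17 s

The unique combination of the constants set to 1 with dimensions of time is τ_au = (4πε₀)²ℏ³/(m_e e⁴).
E_h = 4.38 × 10^-18 J
ℏ/E_h = 2.40 × 10^-17 s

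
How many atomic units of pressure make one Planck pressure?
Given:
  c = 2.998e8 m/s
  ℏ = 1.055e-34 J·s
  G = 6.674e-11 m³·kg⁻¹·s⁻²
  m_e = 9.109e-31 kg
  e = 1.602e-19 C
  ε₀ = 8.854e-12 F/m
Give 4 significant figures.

1.581e100

Planck pressure: p_P = c⁷/(ℏG²) = 4.632e113 Pa
atomic unit of pressure: P_au = E_h/a₀³ = m_e⁴e¹⁰/((4πε₀)⁵ℏ⁸) = 2.929e13 Pa
ratio = 4.632e113 / 2.929e13 = 1.581e100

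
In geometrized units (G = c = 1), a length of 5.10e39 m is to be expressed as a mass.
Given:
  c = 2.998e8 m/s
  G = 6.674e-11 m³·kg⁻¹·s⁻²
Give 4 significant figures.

6.868e66 kg

Length → mass via c²/G.
5.10e39 m × (c²/G) = 6.868e66 kg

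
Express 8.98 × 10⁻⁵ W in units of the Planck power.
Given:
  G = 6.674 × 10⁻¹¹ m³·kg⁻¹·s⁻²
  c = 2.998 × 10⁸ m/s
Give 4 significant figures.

2.475 × 10⁻⁵⁷

Planck power: P_P = c⁵/G = 3.629 × 10⁵² W.
8.98 × 10⁻⁵ / 3.629 × 10⁵² = 2.475 × 10⁻⁵⁷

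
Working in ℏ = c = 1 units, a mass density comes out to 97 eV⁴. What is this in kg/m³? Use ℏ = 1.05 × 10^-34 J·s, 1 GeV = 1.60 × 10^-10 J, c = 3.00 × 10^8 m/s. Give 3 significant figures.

Mass density is [E]/(c²[L]³) = [E]⁴/(ℏ³c⁵).
1 GeV⁴ → 1/(ℏ³c⁵) × (1 GeV in J)⁴ = 2.33 × 10^20 kg/m³.
Convert the energy scale: 97 eV⁴ = 9.70 × 10^-35 GeV⁴.
Result: 9.70 × 10^-35 × 2.33 × 10^20 = 2.26 × 10^-14 kg/m³.

2.26 × 10^-14 kg/m³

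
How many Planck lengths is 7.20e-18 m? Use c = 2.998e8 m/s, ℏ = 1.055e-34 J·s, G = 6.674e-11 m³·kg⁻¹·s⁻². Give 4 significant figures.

4.454e17

Planck length: ℓ_P = √(ℏG/c³) = 1.616e-35 m.
7.20e-18 / 1.616e-35 = 4.454e17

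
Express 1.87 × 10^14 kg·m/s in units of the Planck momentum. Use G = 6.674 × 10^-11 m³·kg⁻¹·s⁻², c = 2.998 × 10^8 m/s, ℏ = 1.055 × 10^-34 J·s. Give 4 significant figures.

Planck momentum: p_P = √(ℏc³/G) = 6.527 kg·m/s.
1.87 × 10^14 / 6.527 = 2.865 × 10^13

2.865 × 10^13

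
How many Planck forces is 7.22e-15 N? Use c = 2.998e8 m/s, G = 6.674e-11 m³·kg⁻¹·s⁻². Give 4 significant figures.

Planck force: F_P = c⁴/G = 1.210e44 N.
7.22e-15 / 1.210e44 = 5.965e-59

5.965e-59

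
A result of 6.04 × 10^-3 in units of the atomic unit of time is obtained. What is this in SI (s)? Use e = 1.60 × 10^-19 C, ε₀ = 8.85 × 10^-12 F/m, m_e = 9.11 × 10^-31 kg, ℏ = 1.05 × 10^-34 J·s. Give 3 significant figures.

1.45 × 10^-19 s

One atomic unit of time: τ_au = (4πε₀)²ℏ³/(m_e e⁴) = 2.40 × 10^-17 s.
6.04 × 10^-3 × 2.40 × 10^-17 s = 1.45 × 10^-19 s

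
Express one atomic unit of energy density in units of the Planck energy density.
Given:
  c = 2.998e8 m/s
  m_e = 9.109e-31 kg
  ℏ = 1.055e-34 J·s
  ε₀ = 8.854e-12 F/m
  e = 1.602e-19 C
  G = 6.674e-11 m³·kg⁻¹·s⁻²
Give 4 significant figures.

atomic unit of energy density: u_au = E_h/a₀³ = m_e⁴e¹⁰/((4πε₀)⁵ℏ⁸) = 2.929e13 J/m³
Planck energy density: u_P = c⁷/(ℏG²) = 4.632e113 J/m³
ratio = 2.929e13 / 4.632e113 = 6.323e-101

6.323e-101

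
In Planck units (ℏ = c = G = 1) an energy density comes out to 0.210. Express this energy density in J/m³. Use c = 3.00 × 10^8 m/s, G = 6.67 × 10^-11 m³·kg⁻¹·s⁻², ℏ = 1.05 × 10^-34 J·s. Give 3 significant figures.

9.83 × 10^112 J/m³

One Planck energy density: u_P = c⁷/(ℏG²) = 4.68 × 10^113 J/m³.
0.210 × 4.68 × 10^113 J/m³ = 9.83 × 10^112 J/m³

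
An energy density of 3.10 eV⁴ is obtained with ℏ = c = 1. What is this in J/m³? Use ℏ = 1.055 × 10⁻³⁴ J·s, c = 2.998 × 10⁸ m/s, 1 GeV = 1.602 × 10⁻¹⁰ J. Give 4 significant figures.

[E]/[L]³ = [E]⁴/(ℏc)³; restore (ℏc)⁻³.
1 GeV⁴ → 1/(ℏc)³ × (1 GeV in J)⁴ = 2.082 × 10³⁷ J/m³.
Convert the energy scale: 3.10 eV⁴ = 3.10 × 10⁻³⁶ GeV⁴.
Result: 3.10 × 10⁻³⁶ × 2.082 × 10³⁷ = 64.53 J/m³.

64.53 J/m³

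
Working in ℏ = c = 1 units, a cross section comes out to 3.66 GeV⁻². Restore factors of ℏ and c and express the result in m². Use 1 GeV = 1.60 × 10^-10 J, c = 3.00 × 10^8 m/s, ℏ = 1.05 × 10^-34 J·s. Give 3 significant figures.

Area is [L]² = [E]⁻²·(ℏc)²; restore (ℏc)².
1 GeV⁻² → (ℏc)² × (1 GeV in J)⁻² = 3.88 × 10^-32 m².
Result: 3.66 × 3.88 × 10^-32 = 1.42 × 10^-31 m².

1.42 × 10^-31 m²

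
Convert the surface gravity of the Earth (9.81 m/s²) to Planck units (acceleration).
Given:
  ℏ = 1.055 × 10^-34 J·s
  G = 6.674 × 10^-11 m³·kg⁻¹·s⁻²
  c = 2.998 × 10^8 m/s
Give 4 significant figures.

Planck acceleration: a_P = √(c⁷/(ℏG)) = 5.560 × 10^51 m/s².
9.81 / 5.560 × 10^51 = 1.764 × 10^-51

1.764 × 10^-51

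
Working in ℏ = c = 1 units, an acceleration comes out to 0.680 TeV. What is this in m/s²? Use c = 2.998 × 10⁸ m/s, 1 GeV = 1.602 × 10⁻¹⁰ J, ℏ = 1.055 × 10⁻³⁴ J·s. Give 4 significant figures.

3.096 × 10³⁵ m/s²

Acceleration is [L]/[T]² = c·[E]/ℏ.
1 GeV → c/ℏ × (1 GeV in J) = 4.552 × 10³² m/s².
Convert the energy scale: 0.680 TeV = 680 GeV.
Result: 680 × 4.552 × 10³² = 3.096 × 10³⁵ m/s².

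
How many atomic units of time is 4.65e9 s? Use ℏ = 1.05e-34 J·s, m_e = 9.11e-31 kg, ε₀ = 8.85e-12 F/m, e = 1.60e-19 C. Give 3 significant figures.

1.94e26

atomic unit of time: τ_au = (4πε₀)²ℏ³/(m_e e⁴) = 2.40e-17 s.
4.65e9 / 2.40e-17 = 1.94e26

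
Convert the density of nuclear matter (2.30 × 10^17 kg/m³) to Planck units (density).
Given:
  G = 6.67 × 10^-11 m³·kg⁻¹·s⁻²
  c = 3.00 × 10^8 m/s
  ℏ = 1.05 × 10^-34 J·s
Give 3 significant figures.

Planck density: ρ_P = c⁵/(ℏG²) = 5.20 × 10^96 kg/m³.
2.30 × 10^17 / 5.20 × 10^96 = 4.42 × 10^-80

4.42 × 10^-80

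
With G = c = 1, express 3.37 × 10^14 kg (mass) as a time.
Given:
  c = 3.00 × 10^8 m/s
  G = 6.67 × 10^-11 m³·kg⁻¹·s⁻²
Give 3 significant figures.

Mass → time via G/c³.
3.37 × 10^14 kg × (G/c³) = 8.33 × 10^-22 s

8.33 × 10^-22 s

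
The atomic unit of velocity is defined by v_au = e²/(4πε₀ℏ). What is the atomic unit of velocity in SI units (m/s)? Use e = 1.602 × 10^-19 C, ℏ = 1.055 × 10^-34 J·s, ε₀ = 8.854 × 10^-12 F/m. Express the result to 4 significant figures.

v_au = e²/(4πε₀ℏ)
  = 2.566 × 10^-38 / 1.174 × 10^-44
  = 2.186 × 10^6 m/s

2.186 × 10^6 m/s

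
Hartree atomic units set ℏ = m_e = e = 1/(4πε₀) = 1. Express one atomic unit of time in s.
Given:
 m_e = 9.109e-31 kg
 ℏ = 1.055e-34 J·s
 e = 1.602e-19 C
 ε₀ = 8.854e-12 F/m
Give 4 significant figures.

From ℏ = m_e = e = 1/(4πε₀) = 1 the time scale is τ_au = (4πε₀)²ℏ³/(m_e e⁴).
E_h = 4.354e-18 J
ℏ/E_h = 2.423e-17 s

2.423e-17 s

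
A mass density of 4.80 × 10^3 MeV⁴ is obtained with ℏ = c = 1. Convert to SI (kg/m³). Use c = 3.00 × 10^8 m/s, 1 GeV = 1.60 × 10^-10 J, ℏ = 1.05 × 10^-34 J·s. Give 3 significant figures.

Mass density is [E]/(c²[L]³) = [E]⁴/(ℏ³c⁵).
1 GeV⁴ → 1/(ℏ³c⁵) × (1 GeV in J)⁴ = 2.33 × 10^20 kg/m³.
Convert the energy scale: 4.80 × 10^3 MeV⁴ = 4.80 × 10^-9 GeV⁴.
Result: 4.80 × 10^-9 × 2.33 × 10^20 = 1.12 × 10^12 kg/m³.

1.12 × 10^12 kg/m³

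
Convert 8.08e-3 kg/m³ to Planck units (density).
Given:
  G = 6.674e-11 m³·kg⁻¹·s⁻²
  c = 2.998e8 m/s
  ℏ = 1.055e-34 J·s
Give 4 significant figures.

Planck density: ρ_P = c⁵/(ℏG²) = 5.154e96 kg/m³.
8.08e-3 / 5.154e96 = 1.568e-99

1.568e-99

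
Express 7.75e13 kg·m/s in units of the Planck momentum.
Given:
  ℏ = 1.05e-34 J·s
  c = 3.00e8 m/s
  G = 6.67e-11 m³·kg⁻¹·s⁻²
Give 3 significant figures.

1.19e13

Planck momentum: p_P = √(ℏc³/G) = 6.52 kg·m/s.
7.75e13 / 6.52 = 1.19e13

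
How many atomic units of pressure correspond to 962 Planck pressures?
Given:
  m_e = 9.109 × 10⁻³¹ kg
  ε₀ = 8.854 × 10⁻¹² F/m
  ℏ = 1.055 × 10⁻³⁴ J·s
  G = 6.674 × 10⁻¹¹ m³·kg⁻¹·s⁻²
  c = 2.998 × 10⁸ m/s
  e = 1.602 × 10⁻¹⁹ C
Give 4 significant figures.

Planck pressure: p_P = c⁷/(ℏG²) = 4.632 × 10¹¹³ Pa
atomic unit of pressure: P_au = E_h/a₀³ = m_e⁴e¹⁰/((4πε₀)⁵ℏ⁸) = 2.929 × 10¹³ Pa
962 × 4.632 × 10¹¹³ / 2.929 × 10¹³ = 1.521 × 10¹⁰³

1.521 × 10¹⁰³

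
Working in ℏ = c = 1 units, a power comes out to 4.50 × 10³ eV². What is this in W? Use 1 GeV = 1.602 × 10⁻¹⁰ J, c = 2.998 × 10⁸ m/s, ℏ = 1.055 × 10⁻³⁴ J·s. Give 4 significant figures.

1.095 W

Power is [E]/[T] = [E]²/ℏ.
1 GeV² → 1/ℏ × (1 GeV in J)² = 2.433 × 10¹⁴ W.
Convert the energy scale: 4.50 × 10³ eV² = 4.50 × 10⁻¹⁵ GeV².
Result: 4.50 × 10⁻¹⁵ × 2.433 × 10¹⁴ = 1.095 W.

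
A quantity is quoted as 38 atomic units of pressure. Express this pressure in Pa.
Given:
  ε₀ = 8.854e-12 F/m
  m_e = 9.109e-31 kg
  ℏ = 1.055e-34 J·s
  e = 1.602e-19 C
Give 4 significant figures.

One atomic unit of pressure: P_au = E_h/a₀³ = m_e⁴e¹⁰/((4πε₀)⁵ℏ⁸) = 2.929e13 Pa.
38 × 2.929e13 Pa = 1.113e15 Pa

1.113e15 Pa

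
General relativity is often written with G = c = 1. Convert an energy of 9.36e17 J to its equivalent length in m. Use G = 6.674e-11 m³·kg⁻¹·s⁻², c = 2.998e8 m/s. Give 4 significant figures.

7.733e-27 m

Energy → length via G/c⁴.
9.36e17 J × (G/c⁴) = 7.733e-27 m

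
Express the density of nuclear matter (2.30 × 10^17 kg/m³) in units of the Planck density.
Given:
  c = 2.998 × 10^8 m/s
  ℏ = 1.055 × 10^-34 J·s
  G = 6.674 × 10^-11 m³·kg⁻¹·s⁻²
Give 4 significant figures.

Planck density: ρ_P = c⁵/(ℏG²) = 5.154 × 10^96 kg/m³.
2.30 × 10^17 / 5.154 × 10^96 = 4.463 × 10^-80

4.463 × 10^-80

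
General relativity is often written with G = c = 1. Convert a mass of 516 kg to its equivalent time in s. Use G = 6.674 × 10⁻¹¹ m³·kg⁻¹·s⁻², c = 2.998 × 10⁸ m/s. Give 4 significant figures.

Mass → time via G/c³.
516 kg × (G/c³) = 1.278 × 10⁻³³ s

1.278 × 10⁻³³ s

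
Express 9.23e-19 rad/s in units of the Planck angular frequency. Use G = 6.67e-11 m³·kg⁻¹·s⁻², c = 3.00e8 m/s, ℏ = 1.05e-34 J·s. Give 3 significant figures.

Planck angular frequency: ω_P = √(c⁵/(ℏG)) = 1.86e43 rad/s.
9.23e-19 / 1.86e43 = 4.96e-62

4.96e-62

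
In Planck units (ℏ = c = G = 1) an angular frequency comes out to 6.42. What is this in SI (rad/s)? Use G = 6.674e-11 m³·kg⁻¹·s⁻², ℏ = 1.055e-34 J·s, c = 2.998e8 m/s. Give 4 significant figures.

One Planck angular frequency: ω_P = √(c⁵/(ℏG)) = 1.855e43 rad/s.
6.42 × 1.855e43 rad/s = 1.191e44 rad/s

1.191e44 rad/s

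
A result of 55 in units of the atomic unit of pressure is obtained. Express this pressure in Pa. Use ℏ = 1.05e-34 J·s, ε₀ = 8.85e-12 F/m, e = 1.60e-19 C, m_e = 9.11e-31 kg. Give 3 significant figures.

One atomic unit of pressure: P_au = E_h/a₀³ = m_e⁴e¹⁰/((4πε₀)⁵ℏ⁸) = 3.01e13 Pa.
55 × 3.01e13 Pa = 1.66e15 Pa

1.66e15 Pa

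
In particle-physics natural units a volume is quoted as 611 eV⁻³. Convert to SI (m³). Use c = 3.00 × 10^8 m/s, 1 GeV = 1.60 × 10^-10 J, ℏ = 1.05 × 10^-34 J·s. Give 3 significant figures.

Volume is [L]³ = [E]⁻³·(ℏc)³.
1 GeV⁻³ → (ℏc)³ × (1 GeV in J)⁻³ = 7.63 × 10^-48 m³.
Convert the energy scale: 611 eV⁻³ = 6.11 × 10^29 GeV⁻³.
Result: 6.11 × 10^29 × 7.63 × 10^-48 = 4.66 × 10^-18 m³.

4.66 × 10^-18 m³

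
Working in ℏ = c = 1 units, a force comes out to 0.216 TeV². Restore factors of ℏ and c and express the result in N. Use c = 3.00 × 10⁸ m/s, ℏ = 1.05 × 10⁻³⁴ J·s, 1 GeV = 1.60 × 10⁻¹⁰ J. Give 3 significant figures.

Force is [E]/[L] = [E]²/(ℏc); restore (ℏc)⁻¹.
1 GeV² → 1/(ℏc) × (1 GeV in J)² = 8.13 × 10⁵ N.
Convert the energy scale: 0.216 TeV² = 2.16 × 10⁵ GeV².
Result: 2.16 × 10⁵ × 8.13 × 10⁵ = 1.76 × 10¹¹ N.

1.76 × 10¹¹ N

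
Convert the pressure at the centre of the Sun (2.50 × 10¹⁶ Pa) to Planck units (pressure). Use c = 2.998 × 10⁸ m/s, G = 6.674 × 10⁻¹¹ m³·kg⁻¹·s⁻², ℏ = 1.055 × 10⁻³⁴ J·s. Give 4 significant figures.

Planck pressure: p_P = c⁷/(ℏG²) = 4.632 × 10¹¹³ Pa.
2.50 × 10¹⁶ / 4.632 × 10¹¹³ = 5.397 × 10⁻⁹⁸

5.397 × 10⁻⁹⁸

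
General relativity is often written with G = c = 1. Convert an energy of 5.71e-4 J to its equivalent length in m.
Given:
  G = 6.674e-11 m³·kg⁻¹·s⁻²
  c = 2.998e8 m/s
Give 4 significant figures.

Energy → length via G/c⁴.
5.71e-4 J × (G/c⁴) = 4.717e-48 m

4.717e-48 m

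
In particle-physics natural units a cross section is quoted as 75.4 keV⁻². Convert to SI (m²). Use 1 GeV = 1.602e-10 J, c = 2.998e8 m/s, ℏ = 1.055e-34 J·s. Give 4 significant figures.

2.939e-18 m²

Area is [L]² = [E]⁻²·(ℏc)²; restore (ℏc)².
1 GeV⁻² → (ℏc)² × (1 GeV in J)⁻² = 3.898e-32 m².
Convert the energy scale: 75.4 keV⁻² = 7.54e13 GeV⁻².
Result: 7.54e13 × 3.898e-32 = 2.939e-18 m².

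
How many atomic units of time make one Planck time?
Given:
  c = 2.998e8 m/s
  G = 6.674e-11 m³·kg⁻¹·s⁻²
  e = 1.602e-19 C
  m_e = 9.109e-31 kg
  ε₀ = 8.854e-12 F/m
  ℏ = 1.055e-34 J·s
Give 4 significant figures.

2.225e-27

Planck time: t_P = √(ℏG/c⁵) = 5.392e-44 s
atomic unit of time: τ_au = (4πε₀)²ℏ³/(m_e e⁴) = 2.423e-17 s
ratio = 5.392e-44 / 2.423e-17 = 2.225e-27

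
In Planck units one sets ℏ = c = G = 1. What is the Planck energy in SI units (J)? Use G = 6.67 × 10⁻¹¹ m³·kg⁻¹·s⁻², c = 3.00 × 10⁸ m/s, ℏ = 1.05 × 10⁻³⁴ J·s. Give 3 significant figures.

1.96 × 10⁹ J

E_P = √(ℏc⁵/G)
  = √(3.83 × 10¹⁸)
  = 1.96 × 10⁹ J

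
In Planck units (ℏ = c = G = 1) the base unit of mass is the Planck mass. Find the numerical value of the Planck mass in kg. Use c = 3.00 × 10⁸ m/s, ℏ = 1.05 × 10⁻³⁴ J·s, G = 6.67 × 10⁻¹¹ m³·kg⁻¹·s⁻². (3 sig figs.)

2.17 × 10⁻⁸ kg

m_P = √(ℏc/G)
  = √(4.72 × 10⁻¹⁶)
  = 2.17 × 10⁻⁸ kg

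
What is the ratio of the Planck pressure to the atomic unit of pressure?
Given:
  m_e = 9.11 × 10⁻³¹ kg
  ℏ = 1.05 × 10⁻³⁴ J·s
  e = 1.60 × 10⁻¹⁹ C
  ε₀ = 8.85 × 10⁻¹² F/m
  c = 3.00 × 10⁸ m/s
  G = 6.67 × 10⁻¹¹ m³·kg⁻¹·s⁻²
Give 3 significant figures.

1.55 × 10¹⁰⁰

Planck pressure: p_P = c⁷/(ℏG²) = 4.68 × 10¹¹³ Pa
atomic unit of pressure: P_au = E_h/a₀³ = m_e⁴e¹⁰/((4πε₀)⁵ℏ⁸) = 3.01 × 10¹³ Pa
ratio = 4.68 × 10¹¹³ / 3.01 × 10¹³ = 1.55 × 10¹⁰⁰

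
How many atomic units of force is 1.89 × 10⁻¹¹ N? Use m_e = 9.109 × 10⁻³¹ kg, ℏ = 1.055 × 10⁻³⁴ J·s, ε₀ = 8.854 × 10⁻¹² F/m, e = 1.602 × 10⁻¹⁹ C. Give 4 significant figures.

atomic unit of force: F_au = E_h/a₀ = m_e²e⁶/((4πε₀)³ℏ⁴) = 8.220 × 10⁻⁸ N.
1.89 × 10⁻¹¹ / 8.220 × 10⁻⁸ = 2.299 × 10⁻⁴

2.299 × 10⁻⁴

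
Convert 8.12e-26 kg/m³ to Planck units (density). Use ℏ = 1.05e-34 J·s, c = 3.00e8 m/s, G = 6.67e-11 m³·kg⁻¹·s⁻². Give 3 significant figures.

Planck density: ρ_P = c⁵/(ℏG²) = 5.20e96 kg/m³.
8.12e-26 / 5.20e96 = 1.56e-122

1.56e-122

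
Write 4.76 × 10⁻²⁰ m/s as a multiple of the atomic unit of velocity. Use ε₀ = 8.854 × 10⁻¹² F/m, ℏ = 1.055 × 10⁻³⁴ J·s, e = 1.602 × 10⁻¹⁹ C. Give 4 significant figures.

2.177 × 10⁻²⁶

atomic unit of velocity: v_au = e²/(4πε₀ℏ) = 2.186 × 10⁶ m/s.
4.76 × 10⁻²⁰ / 2.186 × 10⁶ = 2.177 × 10⁻²⁶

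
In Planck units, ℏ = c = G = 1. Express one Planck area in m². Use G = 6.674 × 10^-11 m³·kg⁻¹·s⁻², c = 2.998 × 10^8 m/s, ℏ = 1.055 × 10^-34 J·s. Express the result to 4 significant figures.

2.613 × 10^-70 m²

The unique combination of the constants set to 1 with dimensions of area is A_P = ℏG/c³.
  = 7.041 × 10^-45 / 2.695 × 10^25
  = 2.613 × 10^-70 m²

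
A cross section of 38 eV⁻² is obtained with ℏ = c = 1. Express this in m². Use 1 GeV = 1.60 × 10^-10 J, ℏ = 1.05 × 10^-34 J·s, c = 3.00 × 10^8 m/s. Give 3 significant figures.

Area is [L]² = [E]⁻²·(ℏc)²; restore (ℏc)².
1 GeV⁻² → (ℏc)² × (1 GeV in J)⁻² = 3.88 × 10^-32 m².
Convert the energy scale: 38 eV⁻² = 3.80 × 10^19 GeV⁻².
Result: 3.80 × 10^19 × 3.88 × 10^-32 = 1.47 × 10^-12 m².

1.47 × 10^-12 m²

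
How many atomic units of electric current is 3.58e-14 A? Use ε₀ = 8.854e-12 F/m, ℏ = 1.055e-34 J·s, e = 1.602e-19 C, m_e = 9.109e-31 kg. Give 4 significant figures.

atomic unit of electric current: I_au = e E_h/ℏ = m_e e⁵/((4πε₀)²ℏ³) = 6.612e-3 A.
3.58e-14 / 6.612e-3 = 5.414e-12

5.414e-12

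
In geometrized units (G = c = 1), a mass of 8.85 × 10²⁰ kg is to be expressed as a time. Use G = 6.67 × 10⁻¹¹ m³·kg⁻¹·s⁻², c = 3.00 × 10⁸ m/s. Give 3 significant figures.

2.19 × 10⁻¹⁵ s

Mass → time via G/c³.
8.85 × 10²⁰ kg × (G/c³) = 2.19 × 10⁻¹⁵ s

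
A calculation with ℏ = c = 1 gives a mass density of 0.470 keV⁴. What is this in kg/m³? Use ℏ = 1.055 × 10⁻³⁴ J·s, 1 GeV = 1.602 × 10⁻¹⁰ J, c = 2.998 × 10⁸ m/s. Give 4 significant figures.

Mass density is [E]/(c²[L]³) = [E]⁴/(ℏ³c⁵).
1 GeV⁴ → 1/(ℏ³c⁵) × (1 GeV in J)⁴ = 2.316 × 10²⁰ kg/m³.
Convert the energy scale: 0.470 keV⁴ = 4.70 × 10⁻²⁵ GeV⁴.
Result: 4.70 × 10⁻²⁵ × 2.316 × 10²⁰ = 1.089 × 10⁻⁴ kg/m³.

1.089 × 10⁻⁴ kg/m³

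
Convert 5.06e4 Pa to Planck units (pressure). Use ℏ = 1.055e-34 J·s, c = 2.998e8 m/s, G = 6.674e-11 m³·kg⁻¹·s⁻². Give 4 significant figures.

Planck pressure: p_P = c⁷/(ℏG²) = 4.632e113 Pa.
5.06e4 / 4.632e113 = 1.092e-109

1.092e-109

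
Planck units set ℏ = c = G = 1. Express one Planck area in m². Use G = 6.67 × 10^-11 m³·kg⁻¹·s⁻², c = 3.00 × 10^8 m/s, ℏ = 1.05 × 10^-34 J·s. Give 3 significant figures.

2.59 × 10^-70 m²

From ℏ = c = G = 1 the area scale is A_P = ℏG/c³.
  = 7.00 × 10^-45 / 2.70 × 10^25
  = 2.59 × 10^-70 m²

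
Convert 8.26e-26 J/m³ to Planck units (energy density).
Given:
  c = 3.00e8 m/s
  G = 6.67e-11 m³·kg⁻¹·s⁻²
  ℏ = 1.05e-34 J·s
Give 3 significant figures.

Planck energy density: u_P = c⁷/(ℏG²) = 4.68e113 J/m³.
8.26e-26 / 4.68e113 = 1.76e-139

1.76e-139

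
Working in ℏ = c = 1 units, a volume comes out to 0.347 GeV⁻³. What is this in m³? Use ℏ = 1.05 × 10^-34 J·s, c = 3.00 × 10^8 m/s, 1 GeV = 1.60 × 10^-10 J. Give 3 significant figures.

2.65 × 10^-48 m³

Volume is [L]³ = [E]⁻³·(ℏc)³.
1 GeV⁻³ → (ℏc)³ × (1 GeV in J)⁻³ = 7.63 × 10^-48 m³.
Result: 0.347 × 7.63 × 10^-48 = 2.65 × 10^-48 m³.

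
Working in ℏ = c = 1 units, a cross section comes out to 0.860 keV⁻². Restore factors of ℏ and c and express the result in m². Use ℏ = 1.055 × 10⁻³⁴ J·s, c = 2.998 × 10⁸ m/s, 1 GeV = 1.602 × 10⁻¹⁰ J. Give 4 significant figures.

3.352 × 10⁻²⁰ m²

Area is [L]² = [E]⁻²·(ℏc)²; restore (ℏc)².
1 GeV⁻² → (ℏc)² × (1 GeV in J)⁻² = 3.898 × 10⁻³² m².
Convert the energy scale: 0.860 keV⁻² = 8.60 × 10¹¹ GeV⁻².
Result: 8.60 × 10¹¹ × 3.898 × 10⁻³² = 3.352 × 10⁻²⁰ m².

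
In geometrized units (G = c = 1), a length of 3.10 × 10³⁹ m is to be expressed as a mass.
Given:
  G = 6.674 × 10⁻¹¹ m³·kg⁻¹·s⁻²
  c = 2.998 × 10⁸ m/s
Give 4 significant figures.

4.175 × 10⁶⁶ kg

Length → mass via c²/G.
3.10 × 10³⁹ m × (c²/G) = 4.175 × 10⁶⁶ kg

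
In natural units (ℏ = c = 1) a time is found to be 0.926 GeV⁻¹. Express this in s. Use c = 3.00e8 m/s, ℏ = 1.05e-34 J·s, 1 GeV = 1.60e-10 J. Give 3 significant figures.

6.08e-25 s

A time is [E]⁻¹ in ℏ=c=1; restore one factor of ℏ.
1 GeV⁻¹ → ℏ × (1 GeV in J)⁻¹ = 6.56e-25 s.
Result: 0.926 × 6.56e-25 = 6.08e-25 s.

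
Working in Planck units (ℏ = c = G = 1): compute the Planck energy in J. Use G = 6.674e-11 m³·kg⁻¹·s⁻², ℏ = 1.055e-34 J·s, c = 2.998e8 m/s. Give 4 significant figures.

1.957e9 J

The unique combination of the constants set to 1 with dimensions of energy is E_P = √(ℏc⁵/G).
  = √(3.828e18)
  = 1.957e9 J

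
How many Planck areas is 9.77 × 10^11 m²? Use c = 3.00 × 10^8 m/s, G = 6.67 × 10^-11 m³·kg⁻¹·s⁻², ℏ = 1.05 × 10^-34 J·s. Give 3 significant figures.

Planck area: A_P = ℏG/c³ = 2.59 × 10^-70 m².
9.77 × 10^11 / 2.59 × 10^-70 = 3.77 × 10^81

3.77 × 10^81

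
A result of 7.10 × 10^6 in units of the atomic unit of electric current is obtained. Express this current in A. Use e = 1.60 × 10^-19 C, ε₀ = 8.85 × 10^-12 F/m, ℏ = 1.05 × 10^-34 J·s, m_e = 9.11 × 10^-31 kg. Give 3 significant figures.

One atomic unit of electric current: I_au = e E_h/ℏ = m_e e⁵/((4πε₀)²ℏ³) = 6.67 × 10^-3 A.
7.10 × 10^6 × 6.67 × 10^-3 A = 4.74 × 10^4 A

4.74 × 10^4 A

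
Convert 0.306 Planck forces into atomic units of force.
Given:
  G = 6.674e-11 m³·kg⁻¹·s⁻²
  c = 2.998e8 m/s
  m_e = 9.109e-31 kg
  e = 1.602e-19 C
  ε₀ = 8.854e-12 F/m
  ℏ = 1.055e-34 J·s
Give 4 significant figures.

4.506e50

Planck force: F_P = c⁴/G = 1.210e44 N
atomic unit of force: F_au = E_h/a₀ = m_e²e⁶/((4πε₀)³ℏ⁴) = 8.220e-8 N
0.306 × 1.210e44 / 8.220e-8 = 4.506e50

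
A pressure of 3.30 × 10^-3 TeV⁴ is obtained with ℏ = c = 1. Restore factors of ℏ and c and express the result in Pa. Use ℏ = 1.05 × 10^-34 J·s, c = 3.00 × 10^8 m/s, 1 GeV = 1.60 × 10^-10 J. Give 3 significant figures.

Pressure is [E]/[L]³ = [E]⁴/(ℏc)³.
1 GeV⁴ → 1/(ℏc)³ × (1 GeV in J)⁴ = 2.10 × 10^37 Pa.
Convert the energy scale: 3.30 × 10^-3 TeV⁴ = 3.30 × 10^9 GeV⁴.
Result: 3.30 × 10^9 × 2.10 × 10^37 = 6.92 × 10^46 Pa.

6.92 × 10^46 Pa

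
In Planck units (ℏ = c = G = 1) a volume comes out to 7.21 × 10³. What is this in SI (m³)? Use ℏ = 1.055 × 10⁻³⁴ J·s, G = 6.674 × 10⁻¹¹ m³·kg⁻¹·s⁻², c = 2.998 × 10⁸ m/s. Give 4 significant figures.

3.045 × 10⁻¹⁰¹ m³

One Planck volume: V_P = (ℏG/c³)^(3/2) = 4.224 × 10⁻¹⁰⁵ m³.
7.21 × 10³ × 4.224 × 10⁻¹⁰⁵ m³ = 3.045 × 10⁻¹⁰¹ m³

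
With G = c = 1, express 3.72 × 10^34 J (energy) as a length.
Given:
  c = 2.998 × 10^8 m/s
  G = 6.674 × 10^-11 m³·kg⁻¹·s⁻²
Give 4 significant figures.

3.073 × 10^-10 m

Energy → length via G/c⁴.
3.72 × 10^34 J × (G/c⁴) = 3.073 × 10^-10 m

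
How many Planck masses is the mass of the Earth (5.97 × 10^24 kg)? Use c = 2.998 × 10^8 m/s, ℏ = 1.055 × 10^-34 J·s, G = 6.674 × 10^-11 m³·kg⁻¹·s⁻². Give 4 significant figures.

2.742 × 10^32

Planck mass: m_P = √(ℏc/G) = 2.177 × 10^-8 kg.
5.97 × 10^24 / 2.177 × 10^-8 = 2.742 × 10^32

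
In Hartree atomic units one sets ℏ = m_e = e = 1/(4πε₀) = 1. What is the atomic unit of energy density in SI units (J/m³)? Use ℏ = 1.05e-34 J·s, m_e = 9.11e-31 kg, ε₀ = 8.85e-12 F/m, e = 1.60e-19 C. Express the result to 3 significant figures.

3.01e13 J/m³

u_au = E_h/a₀³ = m_e⁴e¹⁰/((4πε₀)⁵ℏ⁸)
E_h = 4.38e-18 J
a₀ = 5.26e-11 m
E_h/a₀³ = 3.01e13 J/m³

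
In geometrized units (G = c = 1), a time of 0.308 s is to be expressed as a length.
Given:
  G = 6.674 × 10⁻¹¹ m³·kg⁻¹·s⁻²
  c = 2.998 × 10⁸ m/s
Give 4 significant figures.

9.234 × 10⁷ m

Time → length via c.
0.308 s × (c) = 9.234 × 10⁷ m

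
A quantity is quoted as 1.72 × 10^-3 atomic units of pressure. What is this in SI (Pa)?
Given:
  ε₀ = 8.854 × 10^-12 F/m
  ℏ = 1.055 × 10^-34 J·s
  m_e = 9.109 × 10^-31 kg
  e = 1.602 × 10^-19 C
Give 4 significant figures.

5.038 × 10^10 Pa

One atomic unit of pressure: P_au = E_h/a₀³ = m_e⁴e¹⁰/((4πε₀)⁵ℏ⁸) = 2.929 × 10^13 Pa.
1.72 × 10^-3 × 2.929 × 10^13 Pa = 5.038 × 10^10 Pa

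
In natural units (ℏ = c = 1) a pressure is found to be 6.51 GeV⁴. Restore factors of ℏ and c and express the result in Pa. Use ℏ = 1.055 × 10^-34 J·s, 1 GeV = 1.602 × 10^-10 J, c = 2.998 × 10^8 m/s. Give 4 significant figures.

Pressure is [E]/[L]³ = [E]⁴/(ℏc)³.
1 GeV⁴ → 1/(ℏc)³ × (1 GeV in J)⁴ = 2.082 × 10^37 Pa.
Result: 6.51 × 2.082 × 10^37 = 1.355 × 10^38 Pa.

1.355 × 10^38 Pa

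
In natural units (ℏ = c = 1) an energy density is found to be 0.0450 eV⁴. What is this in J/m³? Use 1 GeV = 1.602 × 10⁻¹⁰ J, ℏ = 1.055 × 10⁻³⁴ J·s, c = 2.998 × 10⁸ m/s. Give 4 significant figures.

0.9367 J/m³

[E]/[L]³ = [E]⁴/(ℏc)³; restore (ℏc)⁻³.
1 GeV⁴ → 1/(ℏc)³ × (1 GeV in J)⁴ = 2.082 × 10³⁷ J/m³.
Convert the energy scale: 0.0450 eV⁴ = 4.50 × 10⁻³⁸ GeV⁴.
Result: 4.50 × 10⁻³⁸ × 2.082 × 10³⁷ = 0.9367 J/m³.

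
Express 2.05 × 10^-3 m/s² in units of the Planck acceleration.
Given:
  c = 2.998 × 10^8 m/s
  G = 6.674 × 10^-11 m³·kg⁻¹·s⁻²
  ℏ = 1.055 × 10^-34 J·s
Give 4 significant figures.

Planck acceleration: a_P = √(c⁷/(ℏG)) = 5.560 × 10^51 m/s².
2.05 × 10^-3 / 5.560 × 10^51 = 3.687 × 10^-55

3.687 × 10^-55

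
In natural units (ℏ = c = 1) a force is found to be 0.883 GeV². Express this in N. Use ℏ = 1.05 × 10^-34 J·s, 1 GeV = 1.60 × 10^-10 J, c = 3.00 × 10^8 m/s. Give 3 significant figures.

Force is [E]/[L] = [E]²/(ℏc); restore (ℏc)⁻¹.
1 GeV² → 1/(ℏc) × (1 GeV in J)² = 8.13 × 10^5 N.
Result: 0.883 × 8.13 × 10^5 = 7.18 × 10^5 N.

7.18 × 10^5 N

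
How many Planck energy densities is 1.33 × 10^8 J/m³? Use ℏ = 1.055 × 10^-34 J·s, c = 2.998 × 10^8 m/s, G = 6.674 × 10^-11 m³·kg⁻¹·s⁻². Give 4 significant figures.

2.871 × 10^-106

Planck energy density: u_P = c⁷/(ℏG²) = 4.632 × 10^113 J/m³.
1.33 × 10^8 / 4.632 × 10^113 = 2.871 × 10^-106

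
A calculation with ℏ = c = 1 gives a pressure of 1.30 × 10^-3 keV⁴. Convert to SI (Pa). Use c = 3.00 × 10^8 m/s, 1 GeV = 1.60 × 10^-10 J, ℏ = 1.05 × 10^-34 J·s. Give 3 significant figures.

2.73 × 10^10 Pa

Pressure is [E]/[L]³ = [E]⁴/(ℏc)³.
1 GeV⁴ → 1/(ℏc)³ × (1 GeV in J)⁴ = 2.10 × 10^37 Pa.
Convert the energy scale: 1.30 × 10^-3 keV⁴ = 1.30 × 10^-27 GeV⁴.
Result: 1.30 × 10^-27 × 2.10 × 10^37 = 2.73 × 10^10 Pa.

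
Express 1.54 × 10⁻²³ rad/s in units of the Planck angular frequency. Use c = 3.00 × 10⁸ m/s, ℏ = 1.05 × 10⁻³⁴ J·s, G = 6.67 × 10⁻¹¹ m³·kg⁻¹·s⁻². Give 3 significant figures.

8.27 × 10⁻⁶⁷

Planck angular frequency: ω_P = √(c⁵/(ℏG)) = 1.86 × 10⁴³ rad/s.
1.54 × 10⁻²³ / 1.86 × 10⁴³ = 8.27 × 10⁻⁶⁷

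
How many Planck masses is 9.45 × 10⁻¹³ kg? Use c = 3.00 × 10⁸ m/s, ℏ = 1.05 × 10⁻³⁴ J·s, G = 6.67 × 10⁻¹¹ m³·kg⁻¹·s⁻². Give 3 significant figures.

Planck mass: m_P = √(ℏc/G) = 2.17 × 10⁻⁸ kg.
9.45 × 10⁻¹³ / 2.17 × 10⁻⁸ = 4.35 × 10⁻⁵

4.35 × 10⁻⁵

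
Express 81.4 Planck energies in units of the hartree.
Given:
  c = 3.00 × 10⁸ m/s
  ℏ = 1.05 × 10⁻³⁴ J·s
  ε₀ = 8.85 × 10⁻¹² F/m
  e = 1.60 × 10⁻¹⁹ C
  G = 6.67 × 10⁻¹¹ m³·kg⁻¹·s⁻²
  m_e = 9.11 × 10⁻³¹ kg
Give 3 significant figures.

Planck energy: E_P = √(ℏc⁵/G) = 1.96 × 10⁹ J
hartree: E_h = m_e e⁴/(4πε₀ℏ)² = 4.38 × 10⁻¹⁸ J
81.4 × 1.96 × 10⁹ / 4.38 × 10⁻¹⁸ = 3.64 × 10²⁸

3.64 × 10²⁸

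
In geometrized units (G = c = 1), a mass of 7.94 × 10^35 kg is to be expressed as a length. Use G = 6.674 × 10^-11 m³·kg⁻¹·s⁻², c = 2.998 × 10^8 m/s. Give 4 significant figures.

In G = c = 1 units mass has dimensions of length; the conversion factor is G/c².
7.94 × 10^35 kg × (G/c²) = 5.896 × 10^8 m

5.896 × 10^8 m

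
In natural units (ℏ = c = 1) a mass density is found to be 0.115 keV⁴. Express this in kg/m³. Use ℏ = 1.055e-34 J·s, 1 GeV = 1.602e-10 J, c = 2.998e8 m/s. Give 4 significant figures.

2.663e-5 kg/m³

Mass density is [E]/(c²[L]³) = [E]⁴/(ℏ³c⁵).
1 GeV⁴ → 1/(ℏ³c⁵) × (1 GeV in J)⁴ = 2.316e20 kg/m³.
Convert the energy scale: 0.115 keV⁴ = 1.15e-25 GeV⁴.
Result: 1.15e-25 × 2.316e20 = 2.663e-5 kg/m³.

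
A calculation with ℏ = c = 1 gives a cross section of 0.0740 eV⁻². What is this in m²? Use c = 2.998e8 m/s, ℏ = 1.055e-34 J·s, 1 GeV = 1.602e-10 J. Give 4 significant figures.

2.885e-15 m²

Area is [L]² = [E]⁻²·(ℏc)²; restore (ℏc)².
1 GeV⁻² → (ℏc)² × (1 GeV in J)⁻² = 3.898e-32 m².
Convert the energy scale: 0.0740 eV⁻² = 7.40e16 GeV⁻².
Result: 7.40e16 × 3.898e-32 = 2.885e-15 m².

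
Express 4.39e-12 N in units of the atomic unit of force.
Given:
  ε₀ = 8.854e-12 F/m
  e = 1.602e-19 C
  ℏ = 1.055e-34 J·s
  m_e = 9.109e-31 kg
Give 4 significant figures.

atomic unit of force: F_au = E_h/a₀ = m_e²e⁶/((4πε₀)³ℏ⁴) = 8.220e-8 N.
4.39e-12 / 8.220e-8 = 5.341e-5

5.341e-5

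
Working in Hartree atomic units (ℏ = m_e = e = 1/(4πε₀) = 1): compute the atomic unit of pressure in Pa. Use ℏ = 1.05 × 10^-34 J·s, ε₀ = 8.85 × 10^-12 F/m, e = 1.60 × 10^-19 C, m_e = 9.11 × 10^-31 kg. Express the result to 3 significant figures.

3.01 × 10^13 Pa

The unique combination of the constants set to 1 with dimensions of pressure is P_au = E_h/a₀³ = m_e⁴e¹⁰/((4πε₀)⁵ℏ⁸).
E_h = 4.38 × 10^-18 J
a₀ = 5.26 × 10^-11 m
E_h/a₀³ = 3.01 × 10^13 Pa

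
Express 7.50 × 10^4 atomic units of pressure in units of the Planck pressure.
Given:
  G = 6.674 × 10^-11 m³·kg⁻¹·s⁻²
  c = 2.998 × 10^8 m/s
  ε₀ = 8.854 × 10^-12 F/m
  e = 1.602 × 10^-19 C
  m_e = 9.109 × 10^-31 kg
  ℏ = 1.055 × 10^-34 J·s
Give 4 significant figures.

4.742 × 10^-96

atomic unit of pressure: P_au = E_h/a₀³ = m_e⁴e¹⁰/((4πε₀)⁵ℏ⁸) = 2.929 × 10^13 Pa
Planck pressure: p_P = c⁷/(ℏG²) = 4.632 × 10^113 Pa
7.50 × 10^4 × 2.929 × 10^13 / 4.632 × 10^113 = 4.742 × 10^-96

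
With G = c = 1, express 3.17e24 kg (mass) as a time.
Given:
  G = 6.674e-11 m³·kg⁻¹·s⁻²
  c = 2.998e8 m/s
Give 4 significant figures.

7.851e-12 s

Mass → time via G/c³.
3.17e24 kg × (G/c³) = 7.851e-12 s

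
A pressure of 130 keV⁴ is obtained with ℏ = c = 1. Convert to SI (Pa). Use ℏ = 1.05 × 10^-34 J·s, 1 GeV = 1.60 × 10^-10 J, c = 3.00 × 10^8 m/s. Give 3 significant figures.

2.73 × 10^15 Pa

Pressure is [E]/[L]³ = [E]⁴/(ℏc)³.
1 GeV⁴ → 1/(ℏc)³ × (1 GeV in J)⁴ = 2.10 × 10^37 Pa.
Convert the energy scale: 130 keV⁴ = 1.30 × 10^-22 GeV⁴.
Result: 1.30 × 10^-22 × 2.10 × 10^37 = 2.73 × 10^15 Pa.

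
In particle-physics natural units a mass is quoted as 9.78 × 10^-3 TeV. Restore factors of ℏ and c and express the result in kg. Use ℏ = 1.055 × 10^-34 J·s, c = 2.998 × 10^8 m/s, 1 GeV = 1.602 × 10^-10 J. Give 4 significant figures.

1.743 × 10^-26 kg

Mass is [E]/c²; divide by c².
1 GeV → 1/c² × (1 GeV in J) = 1.782 × 10^-27 kg.
Convert the energy scale: 9.78 × 10^-3 TeV = 9.78 GeV.
Result: 9.78 × 1.782 × 10^-27 = 1.743 × 10^-26 kg.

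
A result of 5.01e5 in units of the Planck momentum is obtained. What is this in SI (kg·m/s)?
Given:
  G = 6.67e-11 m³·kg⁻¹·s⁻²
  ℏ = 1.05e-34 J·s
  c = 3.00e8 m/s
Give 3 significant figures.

One Planck momentum: p_P = √(ℏc³/G) = 6.52 kg·m/s.
5.01e5 × 6.52 kg·m/s = 3.27e6 kg·m/s

3.27e6 kg·m/s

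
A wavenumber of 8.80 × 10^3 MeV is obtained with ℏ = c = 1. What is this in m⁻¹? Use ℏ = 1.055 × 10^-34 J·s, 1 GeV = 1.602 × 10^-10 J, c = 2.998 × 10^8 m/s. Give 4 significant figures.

Inverse length is [E]/(ℏc).
1 GeV → 1/(ℏc) × (1 GeV in J) = 5.065 × 10^15 m⁻¹.
Convert the energy scale: 8.80 × 10^3 MeV = 8.80 GeV.
Result: 8.80 × 5.065 × 10^15 = 4.457 × 10^16 m⁻¹.

4.457 × 10^16 m⁻¹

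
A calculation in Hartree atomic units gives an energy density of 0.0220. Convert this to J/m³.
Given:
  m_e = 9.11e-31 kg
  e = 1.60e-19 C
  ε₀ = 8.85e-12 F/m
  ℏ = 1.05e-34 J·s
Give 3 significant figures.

6.63e11 J/m³

One atomic unit of energy density: u_au = E_h/a₀³ = m_e⁴e¹⁰/((4πε₀)⁵ℏ⁸) = 3.01e13 J/m³.
0.0220 × 3.01e13 J/m³ = 6.63e11 J/m³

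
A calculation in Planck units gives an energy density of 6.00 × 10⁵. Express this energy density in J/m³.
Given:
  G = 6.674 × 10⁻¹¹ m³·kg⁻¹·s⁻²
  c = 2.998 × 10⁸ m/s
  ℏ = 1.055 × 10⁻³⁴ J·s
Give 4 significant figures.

2.779 × 10¹¹⁹ J/m³

One Planck energy density: u_P = c⁷/(ℏG²) = 4.632 × 10¹¹³ J/m³.
6.00 × 10⁵ × 4.632 × 10¹¹³ J/m³ = 2.779 × 10¹¹⁹ J/m³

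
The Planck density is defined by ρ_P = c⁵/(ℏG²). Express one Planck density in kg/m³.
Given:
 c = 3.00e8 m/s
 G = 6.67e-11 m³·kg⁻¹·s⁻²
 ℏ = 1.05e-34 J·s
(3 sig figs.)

ρ_P = c⁵/(ℏG²)
  = 2.43e42 / 4.67e-55
  = 5.20e96 kg/m³

5.20e96 kg/m³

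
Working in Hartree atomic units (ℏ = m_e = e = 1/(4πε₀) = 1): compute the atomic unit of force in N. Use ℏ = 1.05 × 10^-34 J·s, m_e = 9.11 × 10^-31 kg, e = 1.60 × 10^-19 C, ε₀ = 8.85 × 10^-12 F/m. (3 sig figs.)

The unique combination of the constants set to 1 with dimensions of force is F_au = E_h/a₀ = m_e²e⁶/((4πε₀)³ℏ⁴).
E_h = 4.38 × 10^-18 J
a₀ = 5.26 × 10^-11 m
E_h/a₀ = 8.33 × 10^-8 N

8.33 × 10^-8 N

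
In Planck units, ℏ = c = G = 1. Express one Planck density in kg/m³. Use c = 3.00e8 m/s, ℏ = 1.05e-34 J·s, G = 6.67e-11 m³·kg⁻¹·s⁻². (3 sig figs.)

From ℏ = c = G = 1 the density scale is ρ_P = c⁵/(ℏG²).
  = 2.43e42 / 4.67e-55
  = 5.20e96 kg/m³

5.20e96 kg/m³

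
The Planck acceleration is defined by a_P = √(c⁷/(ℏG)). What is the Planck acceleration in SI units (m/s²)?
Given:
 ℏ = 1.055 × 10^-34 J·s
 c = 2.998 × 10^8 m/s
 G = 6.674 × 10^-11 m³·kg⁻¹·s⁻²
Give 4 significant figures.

5.560 × 10^51 m/s²

a_P = √(c⁷/(ℏG))
  = √(3.092 × 10^103)
  = 5.560 × 10^51 m/s²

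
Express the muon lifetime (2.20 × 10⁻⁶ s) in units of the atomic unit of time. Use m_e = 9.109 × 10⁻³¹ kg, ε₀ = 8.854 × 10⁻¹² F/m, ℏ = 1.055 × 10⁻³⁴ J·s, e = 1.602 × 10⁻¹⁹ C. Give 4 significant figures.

9.080 × 10¹⁰

atomic unit of time: τ_au = (4πε₀)²ℏ³/(m_e e⁴) = 2.423 × 10⁻¹⁷ s.
2.20 × 10⁻⁶ / 2.423 × 10⁻¹⁷ = 9.080 × 10¹⁰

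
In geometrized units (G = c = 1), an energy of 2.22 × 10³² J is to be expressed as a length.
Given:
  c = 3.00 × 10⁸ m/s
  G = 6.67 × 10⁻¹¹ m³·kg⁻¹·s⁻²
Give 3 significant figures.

Energy → length via G/c⁴.
2.22 × 10³² J × (G/c⁴) = 1.83 × 10⁻¹² m

1.83 × 10⁻¹² m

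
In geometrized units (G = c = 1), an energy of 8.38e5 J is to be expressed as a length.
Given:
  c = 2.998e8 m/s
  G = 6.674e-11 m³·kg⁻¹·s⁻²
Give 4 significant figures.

6.923e-39 m

Energy → length via G/c⁴.
8.38e5 J × (G/c⁴) = 6.923e-39 m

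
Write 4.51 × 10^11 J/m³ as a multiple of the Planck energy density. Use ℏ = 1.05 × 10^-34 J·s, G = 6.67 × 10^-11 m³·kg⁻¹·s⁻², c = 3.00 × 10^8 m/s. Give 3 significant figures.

9.63 × 10^-103

Planck energy density: u_P = c⁷/(ℏG²) = 4.68 × 10^113 J/m³.
4.51 × 10^11 / 4.68 × 10^113 = 9.63 × 10^-103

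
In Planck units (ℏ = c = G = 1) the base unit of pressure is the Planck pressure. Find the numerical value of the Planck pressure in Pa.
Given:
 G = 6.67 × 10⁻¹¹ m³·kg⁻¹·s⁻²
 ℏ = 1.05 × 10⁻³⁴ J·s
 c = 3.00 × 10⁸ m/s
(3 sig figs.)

4.68 × 10¹¹³ Pa

p_P = c⁷/(ℏG²)
  = 2.19 × 10⁵⁹ / 4.67 × 10⁻⁵⁵
  = 4.68 × 10¹¹³ Pa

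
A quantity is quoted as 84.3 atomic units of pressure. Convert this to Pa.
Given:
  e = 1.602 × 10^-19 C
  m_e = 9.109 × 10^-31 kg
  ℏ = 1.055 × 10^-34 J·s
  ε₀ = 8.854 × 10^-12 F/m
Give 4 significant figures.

One atomic unit of pressure: P_au = E_h/a₀³ = m_e⁴e¹⁰/((4πε₀)⁵ℏ⁸) = 2.929 × 10^13 Pa.
84.3 × 2.929 × 10^13 Pa = 2.469 × 10^15 Pa

2.469 × 10^15 Pa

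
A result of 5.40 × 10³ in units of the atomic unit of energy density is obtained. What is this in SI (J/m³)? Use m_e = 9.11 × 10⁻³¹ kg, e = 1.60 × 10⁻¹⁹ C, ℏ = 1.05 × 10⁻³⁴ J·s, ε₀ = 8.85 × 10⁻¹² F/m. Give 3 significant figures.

One atomic unit of energy density: u_au = E_h/a₀³ = m_e⁴e¹⁰/((4πε₀)⁵ℏ⁸) = 3.01 × 10¹³ J/m³.
5.40 × 10³ × 3.01 × 10¹³ J/m³ = 1.63 × 10¹⁷ J/m³

1.63 × 10¹⁷ J/m³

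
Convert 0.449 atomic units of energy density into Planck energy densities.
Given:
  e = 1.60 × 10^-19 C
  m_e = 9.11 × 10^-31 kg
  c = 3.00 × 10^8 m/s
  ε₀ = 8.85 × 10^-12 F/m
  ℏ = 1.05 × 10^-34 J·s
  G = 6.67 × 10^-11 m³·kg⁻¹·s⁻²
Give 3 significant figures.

atomic unit of energy density: u_au = E_h/a₀³ = m_e⁴e¹⁰/((4πε₀)⁵ℏ⁸) = 3.01 × 10^13 J/m³
Planck energy density: u_P = c⁷/(ℏG²) = 4.68 × 10^113 J/m³
0.449 × 3.01 × 10^13 / 4.68 × 10^113 = 2.89 × 10^-101

2.89 × 10^-101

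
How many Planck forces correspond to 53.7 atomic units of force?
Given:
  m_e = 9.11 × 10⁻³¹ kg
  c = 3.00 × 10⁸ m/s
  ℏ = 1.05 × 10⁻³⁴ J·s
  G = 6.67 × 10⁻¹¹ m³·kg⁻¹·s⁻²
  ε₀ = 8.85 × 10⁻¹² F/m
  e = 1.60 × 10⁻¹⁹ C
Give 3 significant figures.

atomic unit of force: F_au = E_h/a₀ = m_e²e⁶/((4πε₀)³ℏ⁴) = 8.33 × 10⁻⁸ N
Planck force: F_P = c⁴/G = 1.21 × 10⁴⁴ N
53.7 × 8.33 × 10⁻⁸ / 1.21 × 10⁴⁴ = 3.68 × 10⁻⁵⁰

3.68 × 10⁻⁵⁰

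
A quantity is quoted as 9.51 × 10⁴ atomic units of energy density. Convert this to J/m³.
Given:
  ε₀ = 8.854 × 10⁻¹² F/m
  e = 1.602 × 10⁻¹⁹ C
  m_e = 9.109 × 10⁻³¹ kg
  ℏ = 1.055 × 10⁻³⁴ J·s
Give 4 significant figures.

2.786 × 10¹⁸ J/m³

One atomic unit of energy density: u_au = E_h/a₀³ = m_e⁴e¹⁰/((4πε₀)⁵ℏ⁸) = 2.929 × 10¹³ J/m³.
9.51 × 10⁴ × 2.929 × 10¹³ J/m³ = 2.786 × 10¹⁸ J/m³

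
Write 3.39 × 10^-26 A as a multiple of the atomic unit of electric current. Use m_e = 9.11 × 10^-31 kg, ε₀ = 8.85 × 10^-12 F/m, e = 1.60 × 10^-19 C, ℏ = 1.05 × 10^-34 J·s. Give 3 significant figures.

5.08 × 10^-24

atomic unit of electric current: I_au = e E_h/ℏ = m_e e⁵/((4πε₀)²ℏ³) = 6.67 × 10^-3 A.
3.39 × 10^-26 / 6.67 × 10^-3 = 5.08 × 10^-24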